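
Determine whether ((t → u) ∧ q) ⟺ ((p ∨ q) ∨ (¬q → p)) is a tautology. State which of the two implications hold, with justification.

Not equivalent: only (⇒) holds.

(⇒) Assume the antecedent. If q is true, (p ∨ q) ∨ (¬q → p) reduces to true regardless of the other variables. If q is false, the antecedent cannot hold. Either way (p ∨ q) ∨ (¬q → p) holds.

(⇐) This fails. Under p = T, t = F, q = F, u = F, the left side is false but the right side is true.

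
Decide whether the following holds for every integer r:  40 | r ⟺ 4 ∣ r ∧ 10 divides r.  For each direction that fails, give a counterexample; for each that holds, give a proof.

The forward direction holds; the converse fails.

Converse. This fails: take r = 20. Both 4 ∣ 20 and 10 ∣ 20, yet 20 is not a multiple of 40 (since 20 = 0·40 + 20), so 40 ∤ 20.

Forward direction. If 40 ∣ r, write r = 40q. Since 40 = 10·4, r = 4·(10q), so 4 ∣ r; and since 40 = 4·10, r = 10·(4q), so 10 ∣ r.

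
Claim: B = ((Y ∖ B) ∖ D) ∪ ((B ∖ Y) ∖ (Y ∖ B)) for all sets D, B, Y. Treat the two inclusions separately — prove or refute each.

Neither inclusion holds.

Forward inclusion. This inclusion fails. Take D = ∅, B = {1}, Y = {1}; then 1 ∈ B but 1 ∉ ((Y ∖ B) ∖ D) ∪ ((B ∖ Y) ∖ (Y ∖ B)).

Reverse inclusion. This inclusion fails. Take D = ∅, B = ∅, Y = {1}; then 1 ∈ ((Y ∖ B) ∖ D) ∪ ((B ∖ Y) ∖ (Y ∖ B)) but 1 ∉ B.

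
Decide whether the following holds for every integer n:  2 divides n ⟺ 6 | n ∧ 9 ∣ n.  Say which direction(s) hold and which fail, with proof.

Not equivalent: only (⇐) holds.

[⇒] This fails: take n = 2. Certainly 2 ∣ 2, but 6 ∤ 2.

[⇐] Suppose 6 ∣ n and 9 ∣ n. Any common multiple of 6 and 9 is a multiple of their lcm; here lcm(6, 9) = 6·9/gcd(6, 9) = 54/3 = 18, so 18 ∣ n. Since 2 ∣ 18, it follows that 2 ∣ n.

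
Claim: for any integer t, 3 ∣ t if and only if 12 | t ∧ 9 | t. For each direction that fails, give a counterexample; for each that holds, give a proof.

(→) This fails: take t = 3. Certainly 3 ∣ 3, but 12 ∤ 3.

(←) Suppose 12 ∣ t and 9 ∣ t. Any common multiple of 12 and 9 is a multiple of their lcm; here lcm(12, 9) = 12·9/gcd(12, 9) = 108/3 = 36, so 36 ∣ t. Since 3 ∣ 36, it follows that 3 ∣ t.

Only the converse holds.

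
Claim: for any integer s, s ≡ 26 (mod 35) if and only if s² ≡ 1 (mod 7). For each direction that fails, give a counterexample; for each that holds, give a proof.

Both directions fail.

(⟹) This fails: take s = 26. Then 26 ≡ 26 (mod 35), but 26² = 676 ≡ 4 (mod 7), not 1.

(⟸) This fails: take s = 1. Then 1² = 1 ≡ 1 (mod 7), yet 1 ≡ 1 (mod 35), not 26.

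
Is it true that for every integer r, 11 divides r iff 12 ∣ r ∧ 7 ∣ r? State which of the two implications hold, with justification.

Neither implication holds.

(⟹) This fails: take r = 11. Certainly 11 ∣ 11, but 12 ∤ 11.

(⟸) This fails: take r = 84. Both 12 ∣ 84 and 7 ∣ 84, yet 84 is not a multiple of 11 (since 84 = 7·11 + 7), so 11 ∤ 84.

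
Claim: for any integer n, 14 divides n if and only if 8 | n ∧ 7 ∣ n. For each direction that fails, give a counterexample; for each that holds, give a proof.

Not equivalent: only (⇐) holds.

Forward direction. This fails: take n = 14. Certainly 14 ∣ 14, but 8 ∤ 14.

Converse. Suppose 8 ∣ n and 7 ∣ n. Any common multiple of 8 and 7 is a multiple of their lcm; here gcd(8, 7) = 1, so lcm(8, 7) = 8·7 = 56, so 56 ∣ n. Since 14 ∣ 56, it follows that 14 ∣ n.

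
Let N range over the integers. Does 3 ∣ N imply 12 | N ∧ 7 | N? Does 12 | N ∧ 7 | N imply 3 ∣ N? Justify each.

Converse. Suppose 12 ∣ N and 7 ∣ N. Any common multiple of 12 and 7 is a multiple of their lcm; here gcd(12, 7) = 1, so lcm(12, 7) = 12·7 = 84, so 84 ∣ N. Since 3 ∣ 84, it follows that 3 ∣ N.

Forward direction. This fails: take N = 3. Certainly 3 ∣ 3, but 12 ∤ 3.

The forward direction fails; the converse holds.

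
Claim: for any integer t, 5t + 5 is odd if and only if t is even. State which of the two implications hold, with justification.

[⇒] Suppose 5t + 5 is odd. Since 5 is odd, 5t and t have the same parity, so 5t + 5 ≡ t + 5 (mod 2). As 5 is odd, 5t + 5 is odd exactly when t is even. Thus t is even.

[⇐] Conversely, suppose t is even; write t = 2j. Then 5t + 5 = 5·(2j) + 5 = 2·5j + 5, which is odd.

Both directions hold; the statement is true.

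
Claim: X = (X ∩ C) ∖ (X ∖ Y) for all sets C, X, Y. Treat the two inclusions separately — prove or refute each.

Forward inclusion. This inclusion fails. Take C = ∅, X = {1}, Y = ∅; then 1 ∈ X but 1 ∉ (X ∩ C) ∖ (X ∖ Y).

Reverse inclusion. Let x ∈ (X ∩ C) ∖ (X ∖ Y). Then x ∈ C ∩ X ∩ Y, from which x ∈ X.

(⊆) fails; (⊇) holds.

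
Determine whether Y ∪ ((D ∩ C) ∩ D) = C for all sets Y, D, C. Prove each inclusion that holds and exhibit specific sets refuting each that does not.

(⊆) fails and (⊇) fails.

(⊆) This inclusion fails. Take Y = {1}, D = ∅, C = ∅; then 1 ∈ Y ∪ ((D ∩ C) ∩ D) but 1 ∉ C.

(⊇) This inclusion fails. Take Y = ∅, D = ∅, C = {1}; then 1 ∈ C but 1 ∉ Y ∪ ((D ∩ C) ∩ D).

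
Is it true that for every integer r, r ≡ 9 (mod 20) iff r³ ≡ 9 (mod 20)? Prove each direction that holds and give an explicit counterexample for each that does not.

Forward direction. Suppose r ≡ 9 (mod 20). Write r = 20j + 9. Then (20j + 9)³ = 8000j³ + 10800j² + 4860j + 729 = 20(400j³ + 540j² + 243j + 36) + 9, so r³ ≡ 9 (mod 20).

Converse. Suppose r³ ≡ 9 (mod 20). The only residue r in {0, …, 19} with r³ ≡ 9 (mod 20) is r = 9, so r ≡ 9 (mod 20).

Equivalent; both directions hold.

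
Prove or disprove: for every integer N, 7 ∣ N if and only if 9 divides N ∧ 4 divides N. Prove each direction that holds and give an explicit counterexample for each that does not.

(⇒) fails and (⇐) fails.

[⇒] This fails: take N = 7. Certainly 7 ∣ 7, but 9 ∤ 7.

[⇐] This fails: take N = 36. Both 9 ∣ 36 and 4 ∣ 36, yet 36 is not a multiple of 7 (since 36 = 5·7 + 1), so 7 ∤ 36.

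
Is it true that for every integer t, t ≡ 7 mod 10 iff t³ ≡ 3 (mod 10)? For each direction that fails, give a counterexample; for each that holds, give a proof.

Both directions hold.

Forward direction. Suppose t ≡ 7 mod 10. Write t = 10j + 7. Then (10j + 7)³ = 1000j³ + 2100j² + 1470j + 343 = 10(100j³ + 210j² + 147j + 34) + 3, so t³ ≡ 3 (mod 10).

Converse. For the converse, argue contrapositively. If t ≢ 7 (mod 10), then t is congruent to one of 0, 1, 2, 3, 4, 5, 6, 8, 9 modulo 10, and these give t³ ≡ 0, 1, 8, 7, 4, 5, 6, 2, 9 respectively — never 3.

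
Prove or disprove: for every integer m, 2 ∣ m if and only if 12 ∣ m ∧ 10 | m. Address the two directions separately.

(⇒) This fails: take m = 2. Certainly 2 ∣ 2, but 12 ∤ 2.

(⇐) Suppose 12 ∣ m and 10 ∣ m. Any common multiple of 12 and 10 is a multiple of their lcm; here lcm(12, 10) = 12·10/gcd(12, 10) = 120/2 = 60, so 60 ∣ m. Since 2 ∣ 60, it follows that 2 ∣ m.

Not equivalent: only (⇐) holds.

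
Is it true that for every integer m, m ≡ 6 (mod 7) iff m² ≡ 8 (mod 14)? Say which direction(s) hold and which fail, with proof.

Both directions fail.

(→) This fails: take m = 13. Then 13 ≡ 6 (mod 7), but 13² = 169 ≡ 1 (mod 14), not 8.

(←) This fails: take m = 8. Then 8² = 64 ≡ 8 (mod 14), yet 8 ≡ 1 (mod 7), not 6.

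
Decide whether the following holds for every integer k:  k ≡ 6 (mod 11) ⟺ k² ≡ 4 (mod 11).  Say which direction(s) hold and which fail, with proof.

Forward direction. This fails: take k = 6. Then 6 ≡ 6 (mod 11), but 6² = 36 ≡ 3 (mod 11), not 4.

Converse. This fails: take k = 2. Then 2² = 4 ≡ 4 (mod 11), yet 2 ≡ 2 (mod 11), not 6.

Both directions fail.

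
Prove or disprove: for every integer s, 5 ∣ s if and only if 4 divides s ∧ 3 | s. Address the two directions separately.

(⟹) This fails: take s = 5. Certainly 5 ∣ 5, but 4 ∤ 5.

(⟸) This fails: take s = 12. Both 4 ∣ 12 and 3 ∣ 12, yet 12 is not a multiple of 5 (since 12 = 2·5 + 2), so 5 ∤ 12.

Both directions fail.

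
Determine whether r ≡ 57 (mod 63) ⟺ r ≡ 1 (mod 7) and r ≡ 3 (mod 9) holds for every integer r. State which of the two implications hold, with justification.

(⇒) Suppose r ≡ 57 (mod 63); write r = 63j + 57. Since 7 ∣ 63, reducing mod 7 gives r ≡ 57 ≡ 1 (mod 7); since 9 ∣ 63, reducing mod 9 gives r ≡ 57 ≡ 3 (mod 9).

(⇐) Conversely, if r ≡ 1 (mod 7) and r ≡ 3 (mod 9), then by the Chinese remainder theorem r ≡ 57 (mod 63). This is exactly r ≡ 57 (mod 63).

Both implications hold.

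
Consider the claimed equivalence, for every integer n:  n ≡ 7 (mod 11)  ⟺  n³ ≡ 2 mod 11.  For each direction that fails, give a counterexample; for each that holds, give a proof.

Both directions hold.

(⟹) Suppose n ≡ 7 (mod 11). Write n = 11j + 7. Then (11j + 7)³ = 1331j³ + 2541j² + 1617j + 343 = 11(121j³ + 231j² + 147j + 31) + 2, so n³ ≡ 2 (mod 11).

(⟸) For the converse, argue contrapositively. If n ≢ 7 (mod 11), then n is congruent to one of 0, 1, 2, 3, 4, 5, 6, 8, 9, 10 modulo 11, and these give n³ ≡ 0, 1, 8, 5, 9, 4, 7, 6, 3, 10 respectively — never 2.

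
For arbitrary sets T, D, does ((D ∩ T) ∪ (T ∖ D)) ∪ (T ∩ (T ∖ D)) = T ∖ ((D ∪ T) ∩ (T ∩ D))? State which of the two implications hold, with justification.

(⊇) Let x ∈ T ∖ ((D ∪ T) ∩ (T ∩ D)). Then x ∈ T and x ∉ D, from which x ∈ ((D ∩ T) ∪ (T ∖ D)) ∪ (T ∩ (T ∖ D)).

(⊆) This inclusion fails. Take T = {1}, D = {1}; then 1 ∈ ((D ∩ T) ∪ (T ∖ D)) ∪ (T ∩ (T ∖ D)) but 1 ∉ T ∖ ((D ∪ T) ∩ (T ∩ D)).

Only the reverse inclusion holds.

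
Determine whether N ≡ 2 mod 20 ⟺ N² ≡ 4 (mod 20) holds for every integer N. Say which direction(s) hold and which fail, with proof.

(←) This fails: take N = 8. Then 8² = 64 ≡ 4 (mod 20), yet 8 ≡ 8 (mod 20), not 2.

(→) Suppose N ≡ 2 mod 20. Write N = 20j + 2. Then (20j + 2)² = 400j² + 80j + 4 = 20(20j² + 4j) + 4, so N² ≡ 4 (mod 20).

Not equivalent: only (⇒) holds.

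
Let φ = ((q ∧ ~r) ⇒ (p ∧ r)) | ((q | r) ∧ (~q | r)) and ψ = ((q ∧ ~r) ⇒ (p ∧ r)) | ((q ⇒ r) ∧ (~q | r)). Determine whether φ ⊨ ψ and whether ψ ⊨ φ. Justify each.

(⟹) Assume the antecedent. If q is true, the antecedent forces (p = F, q = T, r = T) or (p = T, q = T, r = T), and the consequent holds there. If q is false, the consequent reduces to true regardless of the other variables. Either way the consequent holds.

(⟸) Assume the antecedent. If q is true, the antecedent forces (p = F, q = T, r = T) or (p = T, q = T, r = T), and the consequent holds there. If q is false, the consequent reduces to true regardless of the other variables. Either way the consequent holds.

Both implications hold.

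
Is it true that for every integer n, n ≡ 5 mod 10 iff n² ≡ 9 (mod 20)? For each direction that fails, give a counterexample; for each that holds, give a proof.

(⇒) fails and (⇐) fails.

(→) This fails: take n = 5. Then 5 ≡ 5 (mod 10), but 5² = 25 ≡ 5 (mod 20), not 9.

(←) This fails: take n = 3. Then 3² = 9 ≡ 9 (mod 20), yet 3 ≡ 3 (mod 10), not 5.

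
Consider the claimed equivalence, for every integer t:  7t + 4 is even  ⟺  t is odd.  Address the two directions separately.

(⟹) This fails: t = 4 gives 7t + 4 = 32, which is even, but 4 is even, not odd.

(⟸) This also fails: t = 5 is odd, but 7t + 4 = 39 is odd, not even.

Neither direction holds.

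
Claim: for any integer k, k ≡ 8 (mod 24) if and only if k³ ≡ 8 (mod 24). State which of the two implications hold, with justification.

Only the forward direction holds.

[⇐] This fails: take k = 2. Then 2³ = 8 ≡ 8 (mod 24), yet 2 ≡ 2 (mod 24), not 8.

[⇒] Suppose k ≡ 8 (mod 24). Write k = 24j + 8. Then (24j + 8)³ = 13824j³ + 13824j² + 4608j + 512 = 24(576j³ + 576j² + 192j + 21) + 8, so k³ ≡ 8 (mod 24).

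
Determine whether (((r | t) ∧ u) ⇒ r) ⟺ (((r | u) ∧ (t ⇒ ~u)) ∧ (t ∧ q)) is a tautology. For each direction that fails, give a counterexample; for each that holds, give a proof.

(⇒) fails; (⇐) holds.

(⟸) Assume the antecedent. If r is true, ((r | t) ∧ u) ⇒ r reduces to true regardless of the other variables. If r is false, the antecedent cannot hold. Either way ((r | t) ∧ u) ⇒ r holds.

(⟹) This fails. Under r = F, t = F, q = F, u = F, the left side is true but the right side is false.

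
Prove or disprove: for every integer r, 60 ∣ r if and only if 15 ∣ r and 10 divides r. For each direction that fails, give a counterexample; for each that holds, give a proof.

Only the forward implication holds.

(⇒) If 60 ∣ r, write r = 60q. Since 60 = 4·15, r = 15·(4q), so 15 ∣ r; and since 60 = 6·10, r = 10·(6q), so 10 ∣ r.

(⇐) This fails: take r = 30. Both 15 ∣ 30 and 10 ∣ 30, yet 30 is not a multiple of 60 (since 30 = 0·60 + 30), so 60 ∤ 30.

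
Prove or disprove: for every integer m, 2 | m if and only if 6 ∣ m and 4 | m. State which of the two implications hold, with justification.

(⇒) fails; (⇐) holds.

(⇒) This fails: take m = 2. Certainly 2 ∣ 2, but 6 ∤ 2.

(⇐) Suppose 6 ∣ m and 4 ∣ m. Any common multiple of 6 and 4 is a multiple of their lcm; here lcm(6, 4) = 6·4/gcd(6, 4) = 24/2 = 12, so 12 ∣ m. Since 2 ∣ 12, it follows that 2 ∣ m.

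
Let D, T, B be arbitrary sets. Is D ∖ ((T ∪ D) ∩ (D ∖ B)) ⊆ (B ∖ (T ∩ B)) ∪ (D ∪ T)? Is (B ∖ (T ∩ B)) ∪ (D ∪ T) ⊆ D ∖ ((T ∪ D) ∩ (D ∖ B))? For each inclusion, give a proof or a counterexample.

(⊆) Let x ∈ D ∖ ((T ∪ D) ∩ (D ∖ B)). Then either x ∈ D ∩ B and x ∉ T; or x ∈ D ∩ T ∩ B. In each case x ∈ (B ∖ (T ∩ B)) ∪ (D ∪ T), so D ∖ ((T ∪ D) ∩ (D ∖ B)) ⊆ (B ∖ (T ∩ B)) ∪ (D ∪ T).

(⊇) This inclusion fails. Take D = {1}, T = ∅, B = ∅; then 1 ∈ (B ∖ (T ∩ B)) ∪ (D ∪ T) but 1 ∉ D ∖ ((T ∪ D) ∩ (D ∖ B)).

Only the forward inclusion holds.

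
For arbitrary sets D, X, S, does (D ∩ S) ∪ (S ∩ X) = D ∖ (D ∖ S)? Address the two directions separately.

Only the reverse inclusion holds.

Forward inclusion. This inclusion fails. Take D = ∅, X = {1}, S = {1}; then 1 ∈ (D ∩ S) ∪ (S ∩ X) but 1 ∉ D ∖ (D ∖ S).

Reverse inclusion. Let x ∈ D ∖ (D ∖ S). Then either x ∈ D ∩ S and x ∉ X; or x ∈ D ∩ X ∩ S. In each case x ∈ (D ∩ S) ∪ (S ∩ X), so D ∖ (D ∖ S) ⊆ (D ∩ S) ∪ (S ∩ X).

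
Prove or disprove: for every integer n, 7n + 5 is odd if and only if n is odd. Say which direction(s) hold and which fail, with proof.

(⇒) fails and (⇐) fails.

(⟹) This fails: n = 2 gives 7n + 5 = 19, which is odd, but 2 is even, not odd.

(⟸) This also fails: n = 3 is odd, but 7n + 5 = 26 is even, not odd.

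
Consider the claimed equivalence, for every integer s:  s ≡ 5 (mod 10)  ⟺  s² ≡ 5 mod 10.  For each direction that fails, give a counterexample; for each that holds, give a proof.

Equivalent; both directions hold.

[⇒] Suppose s ≡ 5 (mod 10). Write s = 10j + 5. Then (10j + 5)² = 100j² + 100j + 25 = 10(10j² + 10j + 2) + 5, so s² ≡ 5 (mod 10).

[⇐] Conversely, suppose s² ≡ 5 (mod 10). The only residue r in {0, …, 9} with r² ≡ 5 (mod 10) is r = 5, so s ≡ 5 (mod 10).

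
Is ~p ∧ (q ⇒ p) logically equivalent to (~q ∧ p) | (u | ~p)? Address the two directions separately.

[⇐] This fails. Under u = F, p = T, q = F, the left side is false but the right side is true.

[⇒] Assume the antecedent. If u is true, (~q ∧ p) | (u | ~p) reduces to true regardless of the other variables. If u is false, the antecedent forces (u = F, p = F, q = F), and (~q ∧ p) | (u | ~p) holds there. Either way (~q ∧ p) | (u | ~p) holds.

The forward direction holds; the converse fails.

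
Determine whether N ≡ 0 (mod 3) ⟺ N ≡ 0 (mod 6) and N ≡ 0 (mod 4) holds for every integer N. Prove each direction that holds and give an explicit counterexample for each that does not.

Only the converse holds.

(⟹) This fails: N = 9 gives 9 ≡ 0 (mod 3) but 9 ≡ 3 (mod 6), so the conjunction on the right does not hold.

(⟸) Conversely, if N ≡ 0 (mod 6) and N ≡ 0 (mod 4), then by the Chinese remainder theorem N ≡ 0 (mod 12). Since 0 ≡ 0 (mod 3) and 3 ∣ 12, we get N ≡ 0 (mod 3).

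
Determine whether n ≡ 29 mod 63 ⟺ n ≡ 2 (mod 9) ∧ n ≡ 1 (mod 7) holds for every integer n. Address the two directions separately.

(←) If n ≡ 2 (mod 9) and n ≡ 1 (mod 7), then by the Chinese remainder theorem n ≡ 29 (mod 63). This is exactly n ≡ 29 (mod 63).

(→) Suppose n ≡ 29 (mod 63); write n = 63j + 29. Since 9 ∣ 63, reducing mod 9 gives n ≡ 29 ≡ 2 (mod 9); since 7 ∣ 63, reducing mod 7 gives n ≡ 29 ≡ 1 (mod 7).

The biconditional holds.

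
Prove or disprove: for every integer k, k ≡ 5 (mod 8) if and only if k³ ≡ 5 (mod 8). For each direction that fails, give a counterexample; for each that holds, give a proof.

Both directions hold.

(⇒) Suppose k ≡ 5 (mod 8). Write k = 8j + 5. Then (8j + 5)³ = 512j³ + 960j² + 600j + 125 = 8(64j³ + 120j² + 75j + 15) + 5, so k³ ≡ 5 (mod 8).

(⇐) For the converse, argue contrapositively. If k ≢ 5 (mod 8), then k is congruent to one of 0, 1, 2, 3, 4, 6, 7 modulo 8, and these give k³ ≡ 0, 1, 0, 3, 0, 0, 7 respectively — never 5.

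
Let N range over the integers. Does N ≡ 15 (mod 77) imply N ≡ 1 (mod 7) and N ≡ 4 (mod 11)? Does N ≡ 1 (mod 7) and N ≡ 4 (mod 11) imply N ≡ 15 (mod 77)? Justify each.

(⇒) Suppose N ≡ 15 (mod 77); write N = 77j + 15. Since 7 ∣ 77, reducing mod 7 gives N ≡ 15 ≡ 1 (mod 7); since 11 ∣ 77, reducing mod 11 gives N ≡ 15 ≡ 4 (mod 11).

(⇐) Conversely, if N ≡ 1 (mod 7) and N ≡ 4 (mod 11), then by the Chinese remainder theorem N ≡ 15 (mod 77). This is exactly N ≡ 15 (mod 77).

Equivalent; both directions hold.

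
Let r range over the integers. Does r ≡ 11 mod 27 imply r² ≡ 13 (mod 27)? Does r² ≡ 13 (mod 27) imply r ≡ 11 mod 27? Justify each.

Only the forward implication holds.

(⇐) This fails: take r = 16. Then 16² = 256 ≡ 13 (mod 27), yet 16 ≡ 16 (mod 27), not 11.

(⇒) Suppose r ≡ 11 mod 27. Write r = 27j + 11. Then (27j + 11)² = 729j² + 594j + 121 = 27(27j² + 22j + 4) + 13, so r² ≡ 13 (mod 27).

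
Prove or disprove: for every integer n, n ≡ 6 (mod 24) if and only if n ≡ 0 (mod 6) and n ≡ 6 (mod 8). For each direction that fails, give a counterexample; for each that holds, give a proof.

(→) Suppose n ≡ 6 (mod 24); write n = 24j + 6. Since 6 ∣ 24, reducing mod 6 gives n ≡ 6 ≡ 0 (mod 6); since 8 ∣ 24, reducing mod 8 gives n ≡ 6 (mod 8).

(←) Conversely, if n ≡ 0 (mod 6) and n ≡ 6 (mod 8), then by the Chinese remainder theorem n ≡ 6 (mod 24). This is exactly n ≡ 6 (mod 24).

Both directions hold; the statement is true.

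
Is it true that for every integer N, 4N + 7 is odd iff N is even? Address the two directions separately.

(⇒) fails; (⇐) holds.

(→) This fails: take N = 3. Then 4N + 7 = 19, which is odd, yet N = 3 is odd, not even.

(←) Suppose N is even. Since 4 is even, 4N is even for every N, so 4N + 7 has the same parity as 7, which is odd. Hence 4N + 7 is odd.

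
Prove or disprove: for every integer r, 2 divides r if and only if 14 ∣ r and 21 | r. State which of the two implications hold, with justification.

Only the reverse direction holds.

Converse. Suppose 14 ∣ r and 21 ∣ r. Any common multiple of 14 and 21 is a multiple of their lcm; here lcm(14, 21) = 14·21/gcd(14, 21) = 294/7 = 42, so 42 ∣ r. Since 2 ∣ 42, it follows that 2 ∣ r.

Forward direction. This fails: take r = 2. Certainly 2 ∣ 2, but 14 ∤ 2.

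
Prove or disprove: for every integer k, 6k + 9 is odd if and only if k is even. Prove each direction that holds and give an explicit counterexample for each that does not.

Not equivalent: only (⇐) holds.

(←) Suppose k is even. Since 6 is even, 6k is even for every k, so 6k + 9 has the same parity as 9, which is odd. Hence 6k + 9 is odd.

(→) This fails: take k = 3. Then 6k + 9 = 27, which is odd, yet k = 3 is odd, not even.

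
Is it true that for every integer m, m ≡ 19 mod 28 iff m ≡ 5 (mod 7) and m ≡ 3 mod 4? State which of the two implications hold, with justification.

Equivalent; both directions hold.

[⇒] Suppose m ≡ 19 (mod 28); write m = 28j + 19. Since 7 ∣ 28, reducing mod 7 gives m ≡ 19 ≡ 5 (mod 7); since 4 ∣ 28, reducing mod 4 gives m ≡ 19 ≡ 3 (mod 4).

[⇐] Conversely, if m ≡ 5 (mod 7) and m ≡ 3 (mod 4), then by the Chinese remainder theorem m ≡ 19 (mod 28). This is exactly m ≡ 19 (mod 28).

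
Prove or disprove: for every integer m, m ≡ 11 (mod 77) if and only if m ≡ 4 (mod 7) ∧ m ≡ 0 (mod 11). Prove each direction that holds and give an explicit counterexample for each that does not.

Forward direction. Suppose m ≡ 11 (mod 77); write m = 77j + 11. Since 7 ∣ 77, reducing mod 7 gives m ≡ 11 ≡ 4 (mod 7); since 11 ∣ 77, reducing mod 11 gives m ≡ 11 ≡ 0 (mod 11).

Converse. If m ≡ 4 (mod 7) and m ≡ 0 (mod 11), then by the Chinese remainder theorem m ≡ 11 (mod 77). This is exactly m ≡ 11 (mod 77).

Both directions hold; the statement is true.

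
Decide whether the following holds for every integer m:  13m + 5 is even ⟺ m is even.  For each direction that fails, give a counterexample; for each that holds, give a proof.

(⇒) fails and (⇐) fails.

(→) This fails: m = 3 gives 13m + 5 = 44, which is even, but 3 is odd, not even.

(←) This also fails: m = 6 is even, but 13m + 5 = 83 is odd, not even.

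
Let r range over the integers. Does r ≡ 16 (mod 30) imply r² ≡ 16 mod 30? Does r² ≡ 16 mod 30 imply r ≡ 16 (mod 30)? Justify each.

[⇒] Suppose r ≡ 16 (mod 30). Write r = 30j + 16. Then (30j + 16)² = 900j² + 960j + 256 = 30(30j² + 32j + 8) + 16, so r² ≡ 16 (mod 30).

[⇐] This fails: take r = 4. Then 4² = 16 ≡ 16 (mod 30), yet 4 ≡ 4 (mod 30), not 16.

Only the forward implication holds.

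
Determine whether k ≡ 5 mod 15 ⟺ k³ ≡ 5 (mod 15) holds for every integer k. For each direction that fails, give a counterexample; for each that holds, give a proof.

Both directions hold.

(→) Suppose k ≡ 5 mod 15. Write k = 15j + 5. Then (15j + 5)³ = 3375j³ + 3375j² + 1125j + 125 = 15(225j³ + 225j² + 75j + 8) + 5, so k³ ≡ 5 (mod 15).

(←) Conversely, suppose k³ ≡ 5 (mod 15). The only residue r in {0, …, 14} with r³ ≡ 5 (mod 15) is r = 5, so k ≡ 5 (mod 15).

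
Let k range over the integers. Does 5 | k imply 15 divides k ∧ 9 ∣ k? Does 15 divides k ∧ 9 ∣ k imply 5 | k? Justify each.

(⇒) This fails: take k = 5. Certainly 5 ∣ 5, but 15 ∤ 5.

(⇐) Suppose 15 ∣ k and 9 ∣ k. Any common multiple of 15 and 9 is a multiple of their lcm; here lcm(15, 9) = 15·9/gcd(15, 9) = 135/3 = 45, so 45 ∣ k. Since 5 ∣ 45, it follows that 5 ∣ k.

Not equivalent: only (⇐) holds.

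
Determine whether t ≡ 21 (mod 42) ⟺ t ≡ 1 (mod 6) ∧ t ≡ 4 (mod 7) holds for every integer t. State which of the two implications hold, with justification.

(⟹) This fails: t = 21 gives 21 ≡ 21 (mod 42) but 21 ≡ 3 (mod 6), so the conjunction on the right does not hold.

(⟸) This fails: t = 25 satisfies both congruences on the right (25 ≡ 1 mod 6 and 25 ≡ 4 mod 7) yet 25 ≡ 25 (mod 42), not 21.

(⇒) fails and (⇐) fails.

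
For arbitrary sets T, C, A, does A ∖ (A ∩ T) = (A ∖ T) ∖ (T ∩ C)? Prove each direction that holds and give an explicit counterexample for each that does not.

Forward inclusion. Let x ∈ A ∖ (A ∩ T). Then either x ∈ A and x ∉ T, C; or x ∈ C ∩ A and x ∉ T. In each case x ∈ (A ∖ T) ∖ (T ∩ C), so A ∖ (A ∩ T) ⊆ (A ∖ T) ∖ (T ∩ C).

Reverse inclusion. Let x ∈ (A ∖ T) ∖ (T ∩ C). Then either x ∈ A and x ∉ T, C; or x ∈ C ∩ A and x ∉ T. In each case x ∈ A ∖ (A ∩ T), so (A ∖ T) ∖ (T ∩ C) ⊆ A ∖ (A ∩ T).

The two sets are equal.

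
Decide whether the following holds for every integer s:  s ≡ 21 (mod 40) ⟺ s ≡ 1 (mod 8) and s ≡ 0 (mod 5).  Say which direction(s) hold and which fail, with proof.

Both directions fail.

(⇒) This fails: s = 21 gives 21 ≡ 21 (mod 40) but 21 ≡ 5 (mod 8), so the conjunction on the right does not hold.

(⇐) This fails: s = 25 satisfies both congruences on the right (25 ≡ 1 mod 8 and 25 ≡ 0 mod 5) yet 25 ≡ 25 (mod 40), not 21.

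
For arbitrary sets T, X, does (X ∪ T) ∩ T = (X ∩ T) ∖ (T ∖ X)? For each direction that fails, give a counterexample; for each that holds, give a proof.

(⊆) This inclusion fails. Take T = {1}, X = ∅; then 1 ∈ (X ∪ T) ∩ T but 1 ∉ (X ∩ T) ∖ (T ∖ X).

(⊇) Let x ∈ (X ∩ T) ∖ (T ∖ X). Then x ∈ T ∩ X, from which x ∈ (X ∪ T) ∩ T.

The sets are not equal: only the reverse inclusion holds.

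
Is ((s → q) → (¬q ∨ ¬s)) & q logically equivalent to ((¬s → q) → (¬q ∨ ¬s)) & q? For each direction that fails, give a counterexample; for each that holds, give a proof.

(→) Assume the antecedent. If q is true, the antecedent forces (q = T, s = F), and ((¬s → q) → (¬q ∨ ¬s)) & q holds there. If q is false, the antecedent cannot hold. Either way ((¬s → q) → (¬q ∨ ¬s)) & q holds.

(←) Assume the antecedent. If q is true, the antecedent forces (q = T, s = F), and ((s → q) → (¬q ∨ ¬s)) & q holds there. If q is false, the antecedent cannot hold. Either way ((s → q) → (¬q ∨ ¬s)) & q holds.

Both implications hold.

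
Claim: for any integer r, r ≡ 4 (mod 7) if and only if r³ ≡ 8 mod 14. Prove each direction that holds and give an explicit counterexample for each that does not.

(⇒) fails and (⇐) fails.

(⇒) This fails: take r = 11. Then 11 ≡ 4 (mod 7), but 11³ = 1331 ≡ 1 (mod 14), not 8.

(⇐) This fails: take r = 2. Then 2³ = 8 ≡ 8 (mod 14), yet 2 ≡ 2 (mod 7), not 4.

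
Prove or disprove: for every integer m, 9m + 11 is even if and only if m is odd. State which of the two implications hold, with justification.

Forward direction. Suppose 9m + 11 is even. Since 9 is odd, 9m and m have the same parity, so 9m + 11 ≡ m + 11 (mod 2). As 11 is odd, 9m + 11 is even exactly when m is odd. Thus m is odd.

Converse. Suppose m is odd; write m = 2j + 1. Then 9m + 11 = 9·(2j + 1) + 11 = 2·9j + 20, which is even.

Both directions hold; the statement is true.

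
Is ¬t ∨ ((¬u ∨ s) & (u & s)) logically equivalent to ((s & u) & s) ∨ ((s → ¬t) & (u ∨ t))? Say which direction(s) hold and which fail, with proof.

Neither implication holds.

(⇒) This fails. Under s = F, t = F, u = F, the left side is true but the right side is false.

(⇐) This fails. Under s = F, t = T, u = F, the left side is false but the right side is true.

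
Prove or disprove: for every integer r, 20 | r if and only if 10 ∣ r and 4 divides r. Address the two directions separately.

[⇒] If 20 ∣ r, write r = 20q. Since 20 = 2·10, r = 10·(2q), so 10 ∣ r; and since 20 = 5·4, r = 4·(5q), so 4 ∣ r.

[⇐] Suppose 10 ∣ r and 4 ∣ r. Any common multiple of 10 and 4 is a multiple of their lcm; here lcm(10, 4) = 10·4/gcd(10, 4) = 40/2 = 20, so 20 ∣ r.

The biconditional holds.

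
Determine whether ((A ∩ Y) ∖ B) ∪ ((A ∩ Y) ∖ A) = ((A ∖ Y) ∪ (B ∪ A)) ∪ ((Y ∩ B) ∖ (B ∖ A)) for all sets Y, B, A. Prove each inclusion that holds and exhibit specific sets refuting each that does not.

Reverse inclusion. This inclusion fails. Take Y = ∅, B = {1}, A = ∅; then 1 ∈ ((A ∖ Y) ∪ (B ∪ A)) ∪ ((Y ∩ B) ∖ (B ∖ A)) but 1 ∉ ((A ∩ Y) ∖ B) ∪ ((A ∩ Y) ∖ A).

Forward inclusion. Let x ∈ ((A ∩ Y) ∖ B) ∪ ((A ∩ Y) ∖ A). Then x ∈ Y ∩ A and x ∉ B, from which x ∈ ((A ∖ Y) ∪ (B ∪ A)) ∪ ((Y ∩ B) ∖ (B ∖ A)).

Only the forward inclusion holds.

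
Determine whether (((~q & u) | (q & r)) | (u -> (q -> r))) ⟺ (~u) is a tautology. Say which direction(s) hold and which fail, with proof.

Converse. Assume the antecedent. If u is true, the antecedent cannot hold. If u is false, the consequent reduces to true regardless of the other variables. Either way the consequent holds.

Forward direction. This fails. Under u = T, q = F, r = F, the left side is true but the right side is false.

Only the converse holds.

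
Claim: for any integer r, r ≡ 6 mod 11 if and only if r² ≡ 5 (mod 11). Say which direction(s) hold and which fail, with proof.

Neither implication holds.

(⇒) This fails: take r = 6. Then 6 ≡ 6 (mod 11), but 6² = 36 ≡ 3 (mod 11), not 5.

(⇐) This fails: take r = 4. Then 4² = 16 ≡ 5 (mod 11), yet 4 ≡ 4 (mod 11), not 6.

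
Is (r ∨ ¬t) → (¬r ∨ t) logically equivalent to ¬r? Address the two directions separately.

Only the reverse direction holds.

(⇒) This fails. Under r = T, t = T, the left side is true but the right side is false.

(⇐) Assume the antecedent. If r is true, the antecedent cannot hold. If r is false, (r ∨ ¬t) → (¬r ∨ t) reduces to true regardless of the other variables. Either way (r ∨ ¬t) → (¬r ∨ t) holds.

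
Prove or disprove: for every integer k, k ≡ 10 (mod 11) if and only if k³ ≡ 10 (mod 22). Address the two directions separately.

Forward direction. This fails: take k = 21. Then 21 ≡ 10 (mod 11), but 21³ = 9261 ≡ 21 (mod 22), not 10.

Converse. The residues r modulo 22 with r³ ≡ 10 (mod 22) are exactly {10}, and each is ≡ 10 (mod 11).

Only the converse holds.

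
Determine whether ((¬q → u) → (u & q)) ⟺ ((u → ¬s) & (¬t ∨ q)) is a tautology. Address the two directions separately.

[⇒] This fails. Under t = T, q = F, s = F, u = F, the left side is true but the right side is false.

[⇐] This fails. Under t = F, q = T, s = F, u = F, the left side is false but the right side is true.

Neither direction holds.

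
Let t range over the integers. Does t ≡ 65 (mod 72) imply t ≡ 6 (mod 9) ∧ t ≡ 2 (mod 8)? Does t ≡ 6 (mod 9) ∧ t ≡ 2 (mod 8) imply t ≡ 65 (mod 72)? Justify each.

(→) This fails: t = 65 gives 65 ≡ 65 (mod 72) but 65 ≡ 2 (mod 9), so the conjunction on the right does not hold.

(←) This fails: t = 42 satisfies both congruences on the right (42 ≡ 6 mod 9 and 42 ≡ 2 mod 8) yet 42 ≡ 42 (mod 72), not 65.

(⇒) fails and (⇐) fails.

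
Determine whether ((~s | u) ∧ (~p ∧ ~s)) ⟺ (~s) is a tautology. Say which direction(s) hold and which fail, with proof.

(⟹) Assume the antecedent. If s is true, the antecedent cannot hold. If s is false, ~s reduces to true regardless of the other variables. Either way ~s holds.

(⟸) This fails. Under s = F, p = T, u = F, the left side is false but the right side is true.

Not equivalent: only (⇒) holds.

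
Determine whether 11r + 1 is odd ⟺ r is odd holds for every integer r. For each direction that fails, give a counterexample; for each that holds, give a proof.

(→) This fails: r = 2 gives 11r + 1 = 23, which is odd, but 2 is even, not odd.

(←) This also fails: r = 5 is odd, but 11r + 1 = 56 is even, not odd.

(⇒) fails and (⇐) fails.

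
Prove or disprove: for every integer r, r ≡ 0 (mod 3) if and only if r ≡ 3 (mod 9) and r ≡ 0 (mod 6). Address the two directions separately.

The forward direction fails; the converse holds.

(→) This fails: r = 0 gives 0 ≡ 0 (mod 3) but 0 ≡ 0 (mod 9), so the conjunction on the right does not hold.

(←) Conversely, if r ≡ 3 (mod 9) and r ≡ 0 (mod 6), then by the Chinese remainder theorem r ≡ 12 (mod 18). Since 12 ≡ 0 (mod 3) and 3 ∣ 18, we get r ≡ 0 (mod 3).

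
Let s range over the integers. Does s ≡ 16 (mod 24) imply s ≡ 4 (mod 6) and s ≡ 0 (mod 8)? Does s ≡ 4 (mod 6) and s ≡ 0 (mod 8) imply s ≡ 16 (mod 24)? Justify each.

Equivalent; both directions hold.

Forward direction. Suppose s ≡ 16 (mod 24); write s = 24j + 16. Since 6 ∣ 24, reducing mod 6 gives s ≡ 16 ≡ 4 (mod 6); since 8 ∣ 24, reducing mod 8 gives s ≡ 16 ≡ 0 (mod 8).

Converse. If s ≡ 4 (mod 6) and s ≡ 0 (mod 8), then by the Chinese remainder theorem s ≡ 16 (mod 24). This is exactly s ≡ 16 (mod 24).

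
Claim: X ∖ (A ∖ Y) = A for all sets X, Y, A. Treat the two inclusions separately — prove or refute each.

(⊆) fails and (⊇) fails.

(⊆) This inclusion fails. Take X = {1}, Y = ∅, A = ∅; then 1 ∈ X ∖ (A ∖ Y) but 1 ∉ A.

(⊇) This inclusion fails. Take X = ∅, Y = ∅, A = {1}; then 1 ∈ A but 1 ∉ X ∖ (A ∖ Y).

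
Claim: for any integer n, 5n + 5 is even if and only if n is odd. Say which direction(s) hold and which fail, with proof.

Both directions hold.

Forward direction. Suppose 5n + 5 is even. Since 5 is odd, 5n and n have the same parity, so 5n + 5 ≡ n + 5 (mod 2). As 5 is odd, 5n + 5 is even exactly when n is odd. Thus n is odd.

Converse. Suppose n is odd; write n = 2j + 1. Then 5n + 5 = 5·(2j + 1) + 5 = 2·5j + 10, which is even.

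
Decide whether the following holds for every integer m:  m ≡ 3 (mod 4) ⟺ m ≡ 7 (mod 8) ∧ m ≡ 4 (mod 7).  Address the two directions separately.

Forward direction. This fails: m = 3 gives 3 ≡ 3 (mod 4) but 3 ≡ 3 (mod 8), so the conjunction on the right does not hold.

Converse. If m ≡ 7 (mod 8) and m ≡ 4 (mod 7), then by the Chinese remainder theorem m ≡ 39 (mod 56). Since 39 ≡ 3 (mod 4) and 4 ∣ 56, we get m ≡ 3 (mod 4).

The forward direction fails; the converse holds.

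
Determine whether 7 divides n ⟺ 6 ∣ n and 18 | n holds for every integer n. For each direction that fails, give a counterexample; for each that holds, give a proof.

(⇒) This fails: take n = 7. Certainly 7 ∣ 7, but 6 ∤ 7.

(⇐) This fails: take n = 18. Both 6 ∣ 18 and 18 ∣ 18, yet 18 is not a multiple of 7 (since 18 = 2·7 + 4), so 7 ∤ 18.

Neither implication holds.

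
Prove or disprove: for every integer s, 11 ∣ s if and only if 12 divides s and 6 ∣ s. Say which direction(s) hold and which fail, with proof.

Both directions fail.

(⟹) This fails: take s = 11. Certainly 11 ∣ 11, but 12 ∤ 11.

(⟸) This fails: take s = 12. Both 12 ∣ 12 and 6 ∣ 12, yet 12 is not a multiple of 11 (since 12 = 1·11 + 1), so 11 ∤ 12.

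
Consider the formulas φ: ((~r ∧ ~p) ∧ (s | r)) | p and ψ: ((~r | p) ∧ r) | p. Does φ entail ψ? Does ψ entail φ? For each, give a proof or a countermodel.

Not equivalent: only (⇐) holds.

[⇒] This fails. Under p = F, s = T, r = F, the left side is true but the right side is false.

[⇐] Assume the antecedent. If p is true, ((~r ∧ ~p) ∧ (s | r)) | p reduces to true regardless of the other variables. If p is false, the antecedent cannot hold. Either way ((~r ∧ ~p) ∧ (s | r)) | p holds.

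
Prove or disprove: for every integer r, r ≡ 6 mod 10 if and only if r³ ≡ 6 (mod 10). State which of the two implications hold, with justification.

(⟹) Suppose r ≡ 6 mod 10. Write r = 10j + 6. Then (10j + 6)³ = 1000j³ + 1800j² + 1080j + 216 = 10(100j³ + 180j² + 108j + 21) + 6, so r³ ≡ 6 (mod 10).

(⟸) Conversely, suppose r³ ≡ 6 (mod 10). The only residue r in {0, …, 9} with r³ ≡ 6 (mod 10) is r = 6, so r ≡ 6 (mod 10).

The biconditional holds.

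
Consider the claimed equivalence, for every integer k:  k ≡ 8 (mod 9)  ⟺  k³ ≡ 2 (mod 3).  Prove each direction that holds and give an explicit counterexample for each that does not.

Not equivalent: only (⇒) holds.

(→) Suppose k ≡ 8 (mod 9). Then k³ ≡ 8³ = 512 (mod 9), and since 3 ∣ 9, also k³ ≡ 2 (mod 3).

(←) This fails: take k = 2. Then 2³ = 8 ≡ 2 (mod 3), yet 2 ≡ 2 (mod 9), not 8.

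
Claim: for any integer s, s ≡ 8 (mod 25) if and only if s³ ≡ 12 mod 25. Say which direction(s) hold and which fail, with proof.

Forward direction. Suppose s ≡ 8 (mod 25). Write s = 25j + 8. Then (25j + 8)³ = 15625j³ + 15000j² + 4800j + 512 = 25(625j³ + 600j² + 192j + 20) + 12, so s³ ≡ 12 (mod 25).

Converse. Suppose s³ ≡ 12 (mod 25). The only residue r in {0, …, 24} with r³ ≡ 12 (mod 25) is r = 8, so s ≡ 8 (mod 25).

Equivalent; both directions hold.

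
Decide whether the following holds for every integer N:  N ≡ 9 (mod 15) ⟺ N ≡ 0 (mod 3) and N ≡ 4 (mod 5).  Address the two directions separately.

The biconditional holds.

(⟹) Suppose N ≡ 9 (mod 15); write N = 15j + 9. Since 3 ∣ 15, reducing mod 3 gives N ≡ 9 ≡ 0 (mod 3); since 5 ∣ 15, reducing mod 5 gives N ≡ 9 ≡ 4 (mod 5).

(⟸) Conversely, if N ≡ 0 (mod 3) and N ≡ 4 (mod 5), then by the Chinese remainder theorem N ≡ 9 (mod 15). This is exactly N ≡ 9 (mod 15).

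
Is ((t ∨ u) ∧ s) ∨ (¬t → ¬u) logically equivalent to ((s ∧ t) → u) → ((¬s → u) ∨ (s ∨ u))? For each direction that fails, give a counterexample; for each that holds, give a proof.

[⇒] This fails. Under s = F, u = F, t = F, the left side is true but the right side is false.

[⇐] This fails. Under s = F, u = T, t = F, the left side is false but the right side is true.

Neither implication holds.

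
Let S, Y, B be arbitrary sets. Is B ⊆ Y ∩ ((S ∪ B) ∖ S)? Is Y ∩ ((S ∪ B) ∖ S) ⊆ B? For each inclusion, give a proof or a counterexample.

(⊇) Let x ∈ Y ∩ ((S ∪ B) ∖ S). Then x ∈ Y ∩ B and x ∉ S, from which x ∈ B.

(⊆) This inclusion fails. Take S = ∅, Y = ∅, B = {1}; then 1 ∈ B but 1 ∉ Y ∩ ((S ∪ B) ∖ S).

(⊆) fails; (⊇) holds.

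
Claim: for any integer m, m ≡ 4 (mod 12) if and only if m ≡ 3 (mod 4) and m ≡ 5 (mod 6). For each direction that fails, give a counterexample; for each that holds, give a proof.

(⇒) fails and (⇐) fails.

Forward direction. This fails: m = 4 gives 4 ≡ 4 (mod 12) but 4 ≡ 0 (mod 4), so the conjunction on the right does not hold.

Converse. This fails: m = 11 satisfies both congruences on the right (11 ≡ 3 mod 4 and 11 ≡ 5 mod 6) yet 11 ≡ 11 (mod 12), not 4.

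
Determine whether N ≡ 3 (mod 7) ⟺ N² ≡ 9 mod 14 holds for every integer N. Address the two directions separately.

(→) This fails: take N = 10. Then 10 ≡ 3 (mod 7), but 10² = 100 ≡ 2 (mod 14), not 9.

(←) This fails: take N = 11. Then 11² = 121 ≡ 9 (mod 14), yet 11 ≡ 4 (mod 7), not 3.

Both directions fail.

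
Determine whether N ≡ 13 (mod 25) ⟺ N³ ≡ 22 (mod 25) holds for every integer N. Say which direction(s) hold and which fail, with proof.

Forward direction. Suppose N ≡ 13 (mod 25). Write N = 25j + 13. Then (25j + 13)³ = 15625j³ + 24375j² + 12675j + 2197 = 25(625j³ + 975j² + 507j + 87) + 22, so N³ ≡ 22 (mod 25).

Converse. Suppose N³ ≡ 22 (mod 25). The only residue r in {0, …, 24} with r³ ≡ 22 (mod 25) is r = 13, so N ≡ 13 (mod 25).

Both directions hold; the statement is true.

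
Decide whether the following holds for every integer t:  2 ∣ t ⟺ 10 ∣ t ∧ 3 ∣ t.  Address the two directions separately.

Converse. Suppose 10 ∣ t and 3 ∣ t. Any common multiple of 10 and 3 is a multiple of their lcm; here gcd(10, 3) = 1, so lcm(10, 3) = 10·3 = 30, so 30 ∣ t. Since 2 ∣ 30, it follows that 2 ∣ t.

Forward direction. This fails: take t = 2. Certainly 2 ∣ 2, but 10 ∤ 2.

The forward direction fails; the converse holds.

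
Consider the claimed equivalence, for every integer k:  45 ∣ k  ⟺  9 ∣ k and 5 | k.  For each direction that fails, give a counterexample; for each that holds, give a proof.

(⟹) If 45 ∣ k, write k = 45q. Since 45 = 5·9, k = 9·(5q), so 9 ∣ k; and since 45 = 9·5, k = 5·(9q), so 5 ∣ k.

(⟸) Suppose 9 ∣ k and 5 ∣ k. Any common multiple of 9 and 5 is a multiple of their lcm; here gcd(9, 5) = 1, so lcm(9, 5) = 9·5 = 45, so 45 ∣ k.

Equivalent; both directions hold.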